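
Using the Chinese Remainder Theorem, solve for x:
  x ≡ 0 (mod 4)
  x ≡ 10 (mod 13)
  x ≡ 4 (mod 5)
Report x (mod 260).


Moduli 4, 13, 5 are pairwise coprime; by CRT there is a unique solution modulo M = 4 · 13 · 5 = 260.
Solve pairwise, accumulating the modulus:
  Start with x ≡ 0 (mod 4).
  Combine with x ≡ 10 (mod 13): since gcd(4, 13) = 1, we get a unique residue mod 52.
    Write x = 0 + 4·t and substitute into x ≡ 10 (mod 13): 4·t ≡ 10 − 0 = 10 (mod 13).
    The inverse of 4 mod 13 is 10 (since 4·10 = 40 = 3·13 + 1), so t ≡ 10·10 = 100 ≡ 9 (mod 13).
    Then x = 0 + 4·9 = 36, valid modulo lcm(4, 13) = 52: x ≡ 36 (mod 52).
  Combine with x ≡ 4 (mod 5): since gcd(52, 5) = 1, we get a unique residue mod 260.
    Write x = 36 + 52·t and substitute into x ≡ 4 (mod 5): 52·t ≡ 4 − 36 = -32 (mod 5).
    Reduce coefficients mod 5: 2·t ≡ 3 (mod 5).
    The inverse of 2 mod 5 is 3 (since 2·3 = 6 = 1·5 + 1), so t ≡ 3·3 = 9 ≡ 4 (mod 5).
    Then x = 36 + 52·4 = 244, valid modulo lcm(52, 5) = 260: x ≡ 244 (mod 260).
Verify: 244 mod 4 = 0 ✓, 244 mod 13 = 10 ✓, 244 mod 5 = 4 ✓.

x ≡ 244 (mod 260).


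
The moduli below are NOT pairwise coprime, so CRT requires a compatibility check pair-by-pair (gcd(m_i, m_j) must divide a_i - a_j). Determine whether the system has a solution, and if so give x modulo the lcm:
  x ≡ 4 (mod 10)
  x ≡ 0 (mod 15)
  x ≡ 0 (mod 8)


Moduli 10, 15, 8 are not pairwise coprime, so CRT works modulo lcm(m_i) when all pairwise compatibility conditions hold.
Pairwise compatibility: gcd(m_i, m_j) must divide a_i - a_j for every pair.
Merge one congruence at a time:
  Start: x ≡ 4 (mod 10).
  Combine with x ≡ 0 (mod 15): gcd(10, 15) = 5, and 0 - 4 = -4 is NOT divisible by 5.
    ⇒ system is inconsistent (no integer solution).

No solution (the system is inconsistent).


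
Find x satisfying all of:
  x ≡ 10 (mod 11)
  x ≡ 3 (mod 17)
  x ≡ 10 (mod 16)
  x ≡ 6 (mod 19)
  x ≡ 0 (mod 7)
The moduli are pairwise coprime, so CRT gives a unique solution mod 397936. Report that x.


Product of moduli M = 11 · 17 · 16 · 19 · 7 = 397936.
Merge one congruence at a time:
  Start: x ≡ 10 (mod 11).
  Combine with x ≡ 3 (mod 17); new modulus lcm = 187.
    Write x = 10 + 11·t and substitute into x ≡ 3 (mod 17): 11·t ≡ 3 − 10 = -7 (mod 17).
    Reduce coefficients mod 17: 11·t ≡ 10 (mod 17).
    The inverse of 11 mod 17 is 14 (since 11·14 = 154 = 9·17 + 1), so t ≡ 14·10 = 140 ≡ 4 (mod 17).
    Then x = 10 + 11·4 = 54, valid modulo lcm(11, 17) = 187: x ≡ 54 (mod 187).
  Combine with x ≡ 10 (mod 16); new modulus lcm = 2992.
    Write x = 54 + 187·t and substitute into x ≡ 10 (mod 16): 187·t ≡ 10 − 54 = -44 (mod 16).
    Reduce coefficients mod 16: 11·t ≡ 4 (mod 16).
    The inverse of 11 mod 16 is 3 (since 11·3 = 33 = 2·16 + 1), so t ≡ 3·4 = 12 ≡ 12 (mod 16).
    Then x = 54 + 187·12 = 2298, valid modulo lcm(187, 16) = 2992: x ≡ 2298 (mod 2992).
  Combine with x ≡ 6 (mod 19); new modulus lcm = 56848.
    Write x = 2298 + 2992·t and substitute into x ≡ 6 (mod 19): 2992·t ≡ 6 − 2298 = -2292 (mod 19).
    Reduce coefficients mod 19: 9·t ≡ 7 (mod 19).
    The inverse of 9 mod 19 is 17 (since 9·17 = 153 = 8·19 + 1), so t ≡ 17·7 = 119 ≡ 5 (mod 19).
    Then x = 2298 + 2992·5 = 17258, valid modulo lcm(2992, 19) = 56848: x ≡ 17258 (mod 56848).
  Combine with x ≡ 0 (mod 7); new modulus lcm = 397936.
    Write x = 17258 + 56848·t and substitute into x ≡ 0 (mod 7): 56848·t ≡ 0 − 17258 = -17258 (mod 7).
    Reduce coefficients mod 7: 1·t ≡ 4 (mod 7).
    So t ≡ 4 (mod 7).
    Then x = 17258 + 56848·4 = 244650, valid modulo lcm(56848, 7) = 397936: x ≡ 244650 (mod 397936).
Verify against each original: 244650 mod 11 = 10, 244650 mod 17 = 3, 244650 mod 16 = 10, 244650 mod 19 = 6, 244650 mod 7 = 0.

x ≡ 244650 (mod 397936).


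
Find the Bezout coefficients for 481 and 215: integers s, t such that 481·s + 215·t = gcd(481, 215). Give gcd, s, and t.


Euclidean algorithm on (481, 215) — divide until remainder is 0:
  481 = 2 · 215 + 51
  215 = 4 · 51 + 11
  51 = 4 · 11 + 7
  11 = 1 · 7 + 4
  7 = 1 · 4 + 3
  4 = 1 · 3 + 1
  3 = 3 · 1 + 0
gcd(481, 215) = 1.
Track Bezout coefficients alongside the remainders: start with r₀ = 481 = a·1 + b·0 (s = 1, t = 0) and r₁ = 215 = a·0 + b·1 (s = 0, t = 1); each new remainder r_{k+1} = r_{k-1} − q_k·r_k inherits s_{k+1} = s_{k-1} − q_k·s_k, t_{k+1} = t_{k-1} − q_k·t_k, so r_k = a·s_k + b·t_k at every step:
  q = 2: r = 51, s = 1 − 2·0 = 1, t = 0 − 2·1 = -2  (check: 481·1 + 215·(-2) = 51)
  q = 4: r = 11, s = 0 − 4·1 = -4, t = 1 − 4·(-2) = 9  (check: 481·(-4) + 215·9 = 11)
  q = 4: r = 7, s = 1 − 4·(-4) = 17, t = -2 − 4·9 = -38  (check: 481·17 + 215·(-38) = 7)
  q = 1: r = 4, s = -4 − 1·17 = -21, t = 9 − 1·(-38) = 47  (check: 481·(-21) + 215·47 = 4)
  q = 1: r = 3, s = 17 − 1·(-21) = 38, t = -38 − 1·47 = -85  (check: 481·38 + 215·(-85) = 3)
  q = 1: r = 1, s = -21 − 1·38 = -59, t = 47 − 1·(-85) = 132  (check: 481·(-59) + 215·132 = 1)
The row with r = 1 (the gcd) gives the Bezout coefficients s = -59, t = 132.
Result: 481 · (-59) + 215 · (132) = 1.

gcd(481, 215) = 1; s = -59, t = 132 (check: 481·(-59) + 215·132 = 1).


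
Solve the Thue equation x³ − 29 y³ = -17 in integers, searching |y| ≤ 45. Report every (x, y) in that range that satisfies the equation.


The equation is x³ - 29y³ = -17. For fixed y, x³ = 29·y³ − 17, so a solution requires the RHS to be a perfect cube.
Strategy: iterate y from -45 to 45, compute RHS = 29·y³ − 17, and check whether it is a (positive or negative) perfect cube.
Check small values of y:
  y = 0: RHS = -17 is not a perfect cube.
  y = 1: RHS = 12 is not a perfect cube.
  y = -1: RHS = -46 is not a perfect cube.
  y = 2: RHS = 215 is not a perfect cube.
  y = -2: RHS = -249 is not a perfect cube.
  y = 3: RHS = 766 is not a perfect cube.
  y = -3: RHS = -800 is not a perfect cube.
Continuing the search up to |y| = 45 finds no solutions either.
No (x, y) in the scanned range satisfies the equation.

No integer solutions with |y| ≤ 45.


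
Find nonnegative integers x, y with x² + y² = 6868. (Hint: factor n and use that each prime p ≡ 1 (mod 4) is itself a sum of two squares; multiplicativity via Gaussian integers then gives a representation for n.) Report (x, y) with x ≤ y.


Step 1: Factor n = 6868 = 2^2 · 17 · 101.
Step 2: Check the mod-4 condition on each prime factor: 2 = 2 (special); 17 ≡ 1 (mod 4), exponent 1; 101 ≡ 1 (mod 4), exponent 1.
All primes ≡ 3 (mod 4) appear to even exponent (or don't appear), so by the two-squares theorem n IS expressible as a sum of two squares.
Step 3: Build a representation. Group n = k² · m with k = 2 and m = 17 · 101 = 1717 (a product of primes ≡ 1 (mod 4)); a representation of m scales to one of n via (k·x)² + (k·y)² = k²(x² + y²). Each prime p ≡ 1 (mod 4) is itself a sum of two squares; find a² by testing p − a² for a perfect square:
  17: 17 − 1² = 16 = 4² ⇒ 17 = 1² + 4².
  101: 101 − 1² = 100 = 10² ⇒ 101 = 1² + 10².
  Combine using the Brahmagupta–Fibonacci identity (a² + b²)(c² + d²) = (ac − bd)² + (ad + bc)² = (ac + bd)² + (ad − bc)²:
  17 · 101 = 1717: from (1² + 4²)(1² + 10²), take (1·1 − 4·10, 1·10 + 4·1) = (1 − 40, 10 + 4) = (-39, 14); dropping signs (only squares matter) gives (39, 14); check 39² + 14² = 1521 + 196 = 1717 ✓.
  Scale by k = 2: (2·39, 2·14) = (78, 28).
Step 4: Order so x ≤ y and verify: 28² + 78² = 784 + 6084 = 6868 = n. ✓

n = 6868 = 28² + 78² (one valid representation with x ≤ y).


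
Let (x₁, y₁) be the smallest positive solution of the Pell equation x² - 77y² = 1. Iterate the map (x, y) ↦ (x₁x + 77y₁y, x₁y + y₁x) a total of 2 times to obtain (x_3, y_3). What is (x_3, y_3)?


Step 1: Find the fundamental solution (x₁, y₁) of x² - 77y² = 1.
  Expand √77 as a continued fraction. a₀ = ⌊√77⌋ = 8; iterate m_{k+1} = d_k·a_k − m_k, d_{k+1} = (77 − m_{k+1}²)/d_k, a_{k+1} = ⌊(a₀ + m_{k+1})/d_{k+1}⌋ (starting m₀ = 0, d₀ = 1), with convergents p_k = a_k·p_{k-1} + p_{k-2}, q_k = a_k·q_{k-1} + q_{k-2} (p₋₁ = 1, q₋₁ = 0):
  k = 0: a₀ = 8; p₀/q₀ = 8/1; p₀² − 77·q₀² = 64 − 77 = -13.
  k = 1: m = 8, d = 13, a = ⌊(8 + 8)/13⌋ = 1; p/q = (1·8 + 1)/(1·1 + 0) = 9/1; p² − 77·q² = 81 − 77 = 4.
  k = 2: m = 5, d = 4, a = ⌊(8 + 5)/4⌋ = 3; p/q = (3·9 + 8)/(3·1 + 1) = 35/4; p² − 77·q² = 1225 − 1232 = -7.
  k = 3: m = 7, d = 7, a = ⌊(8 + 7)/7⌋ = 2; p/q = (2·35 + 9)/(2·4 + 1) = 79/9; p² − 77·q² = 6241 − 6237 = 4.
  k = 4: m = 7, d = 4, a = ⌊(8 + 7)/4⌋ = 3; p/q = (3·79 + 35)/(3·9 + 4) = 272/31; p² − 77·q² = 73984 − 73997 = -13.
  k = 5: m = 5, d = 13, a = ⌊(8 + 5)/13⌋ = 1; p/q = (1·272 + 79)/(1·31 + 9) = 351/40; p² − 77·q² = 123201 − 123200 = 1.
  The first convergent with p² − 77·q² = 1 gives the fundamental solution (x₁, y₁) = (351, 40).
Step 2: Apply the recurrence (x_{n+1}, y_{n+1}) = (x₁x_n + 77y₁y_n, x₁y_n + y₁x_n) repeatedly.
  From (x_1, y_1) = (351, 40): x_2 = 351·351 + 77·40·40 = 246401; y_2 = 351·40 + 40·351 = 28080.
  From (x_2, y_2) = (246401, 28080): x_3 = 351·246401 + 77·40·28080 = 172973151; y_3 = 351·28080 + 40·246401 = 19712120.
Step 3: Verify x_3² - 77·y_3² = 29919710966868801 - 29919710966868800 = 1 (should be 1). ✓

(x_1, y_1) = (351, 40); (x_3, y_3) = (172973151, 19712120).


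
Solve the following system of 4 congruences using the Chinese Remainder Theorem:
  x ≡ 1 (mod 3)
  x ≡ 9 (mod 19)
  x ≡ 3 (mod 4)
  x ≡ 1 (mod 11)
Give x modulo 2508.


Product of moduli M = 3 · 19 · 4 · 11 = 2508.
Merge one congruence at a time:
  Start: x ≡ 1 (mod 3).
  Combine with x ≡ 9 (mod 19); new modulus lcm = 57.
    Write x = 1 + 3·t and substitute into x ≡ 9 (mod 19): 3·t ≡ 9 − 1 = 8 (mod 19).
    The inverse of 3 mod 19 is 13 (since 3·13 = 39 = 2·19 + 1), so t ≡ 13·8 = 104 ≡ 9 (mod 19).
    Then x = 1 + 3·9 = 28, valid modulo lcm(3, 19) = 57: x ≡ 28 (mod 57).
  Combine with x ≡ 3 (mod 4); new modulus lcm = 228.
    Write x = 28 + 57·t and substitute into x ≡ 3 (mod 4): 57·t ≡ 3 − 28 = -25 (mod 4).
    Reduce coefficients mod 4: 1·t ≡ 3 (mod 4).
    So t ≡ 3 (mod 4).
    Then x = 28 + 57·3 = 199, valid modulo lcm(57, 4) = 228: x ≡ 199 (mod 228).
  Combine with x ≡ 1 (mod 11); new modulus lcm = 2508.
    Write x = 199 + 228·t and substitute into x ≡ 1 (mod 11): 228·t ≡ 1 − 199 = -198 (mod 11).
    Reduce coefficients mod 11: 8·t ≡ 0 (mod 11).
    The inverse of 8 mod 11 is 7 (since 8·7 = 56 = 5·11 + 1), so t ≡ 7·0 = 0 ≡ 0 (mod 11).
    Then x = 199 + 228·0 = 199, valid modulo lcm(228, 11) = 2508: x ≡ 199 (mod 2508).
Verify against each original: 199 mod 3 = 1, 199 mod 19 = 9, 199 mod 4 = 3, 199 mod 11 = 1.

x ≡ 199 (mod 2508).


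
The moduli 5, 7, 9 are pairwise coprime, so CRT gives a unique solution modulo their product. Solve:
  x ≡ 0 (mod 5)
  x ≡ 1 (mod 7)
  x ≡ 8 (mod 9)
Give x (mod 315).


Moduli 5, 7, 9 are pairwise coprime; by CRT there is a unique solution modulo M = 5 · 7 · 9 = 315.
Solve pairwise, accumulating the modulus:
  Start with x ≡ 0 (mod 5).
  Combine with x ≡ 1 (mod 7): since gcd(5, 7) = 1, we get a unique residue mod 35.
    Write x = 0 + 5·t and substitute into x ≡ 1 (mod 7): 5·t ≡ 1 − 0 = 1 (mod 7).
    The inverse of 5 mod 7 is 3 (since 5·3 = 15 = 2·7 + 1), so t ≡ 3·1 = 3 ≡ 3 (mod 7).
    Then x = 0 + 5·3 = 15, valid modulo lcm(5, 7) = 35: x ≡ 15 (mod 35).
  Combine with x ≡ 8 (mod 9): since gcd(35, 9) = 1, we get a unique residue mod 315.
    Write x = 15 + 35·t and substitute into x ≡ 8 (mod 9): 35·t ≡ 8 − 15 = -7 (mod 9).
    Reduce coefficients mod 9: 8·t ≡ 2 (mod 9).
    The inverse of 8 mod 9 is 8 (since 8·8 = 64 = 7·9 + 1), so t ≡ 8·2 = 16 ≡ 7 (mod 9).
    Then x = 15 + 35·7 = 260, valid modulo lcm(35, 9) = 315: x ≡ 260 (mod 315).
Verify: 260 mod 5 = 0 ✓, 260 mod 7 = 1 ✓, 260 mod 9 = 8 ✓.

x ≡ 260 (mod 315).


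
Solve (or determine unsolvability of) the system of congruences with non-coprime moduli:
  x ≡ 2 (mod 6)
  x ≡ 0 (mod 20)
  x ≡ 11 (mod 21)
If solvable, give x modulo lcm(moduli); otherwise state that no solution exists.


Moduli 6, 20, 21 are not pairwise coprime, so CRT works modulo lcm(m_i) when all pairwise compatibility conditions hold.
Pairwise compatibility: gcd(m_i, m_j) must divide a_i - a_j for every pair.
Merge one congruence at a time:
  Start: x ≡ 2 (mod 6).
  Combine with x ≡ 0 (mod 20): gcd(6, 20) = 2; 0 - 2 = -2, which IS divisible by 2, so compatible.
    Write x = 2 + 6·t and substitute into x ≡ 0 (mod 20): 6·t ≡ 0 − 2 = -2 (mod 20).
    Divide the congruence (and modulus) by g = 2: 3·t ≡ -1 (mod 10).
    Reduce coefficients mod 10: 3·t ≡ 9 (mod 10).
    The inverse of 3 mod 10 is 7 (since 3·7 = 21 = 2·10 + 1), so t ≡ 7·9 = 63 ≡ 3 (mod 10).
    Then x = 2 + 6·3 = 20, valid modulo lcm(6, 20) = 60: x ≡ 20 (mod 60).
  Combine with x ≡ 11 (mod 21): gcd(60, 21) = 3; 11 - 20 = -9, which IS divisible by 3, so compatible.
    Write x = 20 + 60·t and substitute into x ≡ 11 (mod 21): 60·t ≡ 11 − 20 = -9 (mod 21).
    Divide the congruence (and modulus) by g = 3: 20·t ≡ -3 (mod 7).
    Reduce coefficients mod 7: 6·t ≡ 4 (mod 7).
    The inverse of 6 mod 7 is 6 (since 6·6 = 36 = 5·7 + 1), so t ≡ 6·4 = 24 ≡ 3 (mod 7).
    Then x = 20 + 60·3 = 200, valid modulo lcm(60, 21) = 420: x ≡ 200 (mod 420).
Verify: 200 mod 6 = 2, 200 mod 20 = 0, 200 mod 21 = 11.

x ≡ 200 (mod 420).


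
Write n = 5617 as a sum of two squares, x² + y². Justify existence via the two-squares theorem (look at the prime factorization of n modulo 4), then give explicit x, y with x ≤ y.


Step 1: Factor n = 5617 = 41 · 137.
Step 2: Check the mod-4 condition on each prime factor: 41 ≡ 1 (mod 4), exponent 1; 137 ≡ 1 (mod 4), exponent 1.
All primes ≡ 3 (mod 4) appear to even exponent (or don't appear), so by the two-squares theorem n IS expressible as a sum of two squares.
Step 3: Build a representation. Here n = 41 · 137 is a product of primes ≡ 1 (mod 4). Each prime p ≡ 1 (mod 4) is itself a sum of two squares; find a² by testing p − a² for a perfect square:
  41: 41 − 1² = 40, 41 − 2² = 37, 41 − 3² = 32, 41 − 4² = 25 = 5² ⇒ 41 = 4² + 5².
  137: 137 − 1² = 136, 137 − 2² = 133, 137 − 3² = 128, 137 − 4² = 121 = 11² ⇒ 137 = 4² + 11².
  Combine using the Brahmagupta–Fibonacci identity (a² + b²)(c² + d²) = (ac − bd)² + (ad + bc)² = (ac + bd)² + (ad − bc)²:
  41 · 137 = 5617: from (4² + 5²)(4² + 11²), take (4·4 − 5·11, 4·11 + 5·4) = (16 − 55, 44 + 20) = (-39, 64); dropping signs (only squares matter) gives (39, 64); check 39² + 64² = 1521 + 4096 = 5617 ✓.
Step 4: Order so x ≤ y and verify: 39² + 64² = 1521 + 4096 = 5617 = n. ✓

n = 5617 = 39² + 64² (one valid representation with x ≤ y).


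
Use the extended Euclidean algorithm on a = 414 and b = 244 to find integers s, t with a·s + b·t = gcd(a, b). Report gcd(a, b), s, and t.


Euclidean algorithm on (414, 244) — divide until remainder is 0:
  414 = 1 · 244 + 170
  244 = 1 · 170 + 74
  170 = 2 · 74 + 22
  74 = 3 · 22 + 8
  22 = 2 · 8 + 6
  8 = 1 · 6 + 2
  6 = 3 · 2 + 0
gcd(414, 244) = 2.
Track Bezout coefficients alongside the remainders: start with r₀ = 414 = a·1 + b·0 (s = 1, t = 0) and r₁ = 244 = a·0 + b·1 (s = 0, t = 1); each new remainder r_{k+1} = r_{k-1} − q_k·r_k inherits s_{k+1} = s_{k-1} − q_k·s_k, t_{k+1} = t_{k-1} − q_k·t_k, so r_k = a·s_k + b·t_k at every step:
  q = 1: r = 170, s = 1 − 1·0 = 1, t = 0 − 1·1 = -1  (check: 414·1 + 244·(-1) = 170)
  q = 1: r = 74, s = 0 − 1·1 = -1, t = 1 − 1·(-1) = 2  (check: 414·(-1) + 244·2 = 74)
  q = 2: r = 22, s = 1 − 2·(-1) = 3, t = -1 − 2·2 = -5  (check: 414·3 + 244·(-5) = 22)
  q = 3: r = 8, s = -1 − 3·3 = -10, t = 2 − 3·(-5) = 17  (check: 414·(-10) + 244·17 = 8)
  q = 2: r = 6, s = 3 − 2·(-10) = 23, t = -5 − 2·17 = -39  (check: 414·23 + 244·(-39) = 6)
  q = 1: r = 2, s = -10 − 1·23 = -33, t = 17 − 1·(-39) = 56  (check: 414·(-33) + 244·56 = 2)
The row with r = 2 (the gcd) gives the Bezout coefficients s = -33, t = 56.
Result: 414 · (-33) + 244 · (56) = 2.

gcd(414, 244) = 2; s = -33, t = 56 (check: 414·(-33) + 244·56 = 2).


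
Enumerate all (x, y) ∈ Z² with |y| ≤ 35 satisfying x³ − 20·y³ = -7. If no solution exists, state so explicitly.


The equation is x³ - 20y³ = -7. For fixed y, x³ = 20·y³ − 7, so a solution requires the RHS to be a perfect cube.
Strategy: iterate y from -35 to 35, compute RHS = 20·y³ − 7, and check whether it is a (positive or negative) perfect cube.
Check small values of y:
  y = 0: RHS = -7 is not a perfect cube.
  y = 1: RHS = 13 is not a perfect cube.
  y = -1: RHS = -27 = (-3)³ ⇒ x = -3 works.
  y = 2: RHS = 153 is not a perfect cube.
  y = -2: RHS = -167 is not a perfect cube.
  y = 3: RHS = 533 is not a perfect cube.
  y = -3: RHS = -547 is not a perfect cube.
Continuing the search up to |y| = 35 finds no further solutions beyond those listed.
Collected solutions: (-3, -1).

Solutions (with |y| ≤ 35): (-3, -1).


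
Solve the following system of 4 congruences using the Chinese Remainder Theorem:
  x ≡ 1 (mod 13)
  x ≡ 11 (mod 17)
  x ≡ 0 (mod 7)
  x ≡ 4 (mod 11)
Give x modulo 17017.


Product of moduli M = 13 · 17 · 7 · 11 = 17017.
Merge one congruence at a time:
  Start: x ≡ 1 (mod 13).
  Combine with x ≡ 11 (mod 17); new modulus lcm = 221.
    Write x = 1 + 13·t and substitute into x ≡ 11 (mod 17): 13·t ≡ 11 − 1 = 10 (mod 17).
    The inverse of 13 mod 17 is 4 (since 13·4 = 52 = 3·17 + 1), so t ≡ 4·10 = 40 ≡ 6 (mod 17).
    Then x = 1 + 13·6 = 79, valid modulo lcm(13, 17) = 221: x ≡ 79 (mod 221).
  Combine with x ≡ 0 (mod 7); new modulus lcm = 1547.
    Write x = 79 + 221·t and substitute into x ≡ 0 (mod 7): 221·t ≡ 0 − 79 = -79 (mod 7).
    Reduce coefficients mod 7: 4·t ≡ 5 (mod 7).
    The inverse of 4 mod 7 is 2 (since 4·2 = 8 = 1·7 + 1), so t ≡ 2·5 = 10 ≡ 3 (mod 7).
    Then x = 79 + 221·3 = 742, valid modulo lcm(221, 7) = 1547: x ≡ 742 (mod 1547).
  Combine with x ≡ 4 (mod 11); new modulus lcm = 17017.
    Write x = 742 + 1547·t and substitute into x ≡ 4 (mod 11): 1547·t ≡ 4 − 742 = -738 (mod 11).
    Reduce coefficients mod 11: 7·t ≡ 10 (mod 11).
    The inverse of 7 mod 11 is 8 (since 7·8 = 56 = 5·11 + 1), so t ≡ 8·10 = 80 ≡ 3 (mod 11).
    Then x = 742 + 1547·3 = 5383, valid modulo lcm(1547, 11) = 17017: x ≡ 5383 (mod 17017).
Verify against each original: 5383 mod 13 = 1, 5383 mod 17 = 11, 5383 mod 7 = 0, 5383 mod 11 = 4.

x ≡ 5383 (mod 17017).


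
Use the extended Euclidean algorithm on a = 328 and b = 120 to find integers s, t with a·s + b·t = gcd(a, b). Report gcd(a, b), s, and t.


Euclidean algorithm on (328, 120) — divide until remainder is 0:
  328 = 2 · 120 + 88
  120 = 1 · 88 + 32
  88 = 2 · 32 + 24
  32 = 1 · 24 + 8
  24 = 3 · 8 + 0
gcd(328, 120) = 8.
Track Bezout coefficients alongside the remainders: start with r₀ = 328 = a·1 + b·0 (s = 1, t = 0) and r₁ = 120 = a·0 + b·1 (s = 0, t = 1); each new remainder r_{k+1} = r_{k-1} − q_k·r_k inherits s_{k+1} = s_{k-1} − q_k·s_k, t_{k+1} = t_{k-1} − q_k·t_k, so r_k = a·s_k + b·t_k at every step:
  q = 2: r = 88, s = 1 − 2·0 = 1, t = 0 − 2·1 = -2  (check: 328·1 + 120·(-2) = 88)
  q = 1: r = 32, s = 0 − 1·1 = -1, t = 1 − 1·(-2) = 3  (check: 328·(-1) + 120·3 = 32)
  q = 2: r = 24, s = 1 − 2·(-1) = 3, t = -2 − 2·3 = -8  (check: 328·3 + 120·(-8) = 24)
  q = 1: r = 8, s = -1 − 1·3 = -4, t = 3 − 1·(-8) = 11  (check: 328·(-4) + 120·11 = 8)
The row with r = 8 (the gcd) gives the Bezout coefficients s = -4, t = 11.
Result: 328 · (-4) + 120 · (11) = 8.

gcd(328, 120) = 8; s = -4, t = 11 (check: 328·(-4) + 120·11 = 8).


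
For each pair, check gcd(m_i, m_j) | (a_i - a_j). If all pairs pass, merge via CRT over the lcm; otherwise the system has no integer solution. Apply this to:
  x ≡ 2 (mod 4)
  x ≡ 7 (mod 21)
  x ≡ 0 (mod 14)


Moduli 4, 21, 14 are not pairwise coprime, so CRT works modulo lcm(m_i) when all pairwise compatibility conditions hold.
Pairwise compatibility: gcd(m_i, m_j) must divide a_i - a_j for every pair.
Merge one congruence at a time:
  Start: x ≡ 2 (mod 4).
  Combine with x ≡ 7 (mod 21): gcd(4, 21) = 1; 7 - 2 = 5, which IS divisible by 1, so compatible.
    Write x = 2 + 4·t and substitute into x ≡ 7 (mod 21): 4·t ≡ 7 − 2 = 5 (mod 21).
    The inverse of 4 mod 21 is 16 (since 4·16 = 64 = 3·21 + 1), so t ≡ 16·5 = 80 ≡ 17 (mod 21).
    Then x = 2 + 4·17 = 70, valid modulo lcm(4, 21) = 84: x ≡ 70 (mod 84).
  Combine with x ≡ 0 (mod 14): gcd(84, 14) = 14; 0 - 70 = -70, which IS divisible by 14, so compatible.
    Write x = 70 + 84·t and substitute into x ≡ 0 (mod 14): 84·t ≡ 0 − 70 = -70 (mod 14).
    Divide the congruence (and modulus) by g = 14: 6·t ≡ -5 (mod 1).
    Modulo 1 every t works; take t = 0.
    Then x = 70 + 84·0 = 70, valid modulo lcm(84, 14) = 84: x ≡ 70 (mod 84).
Verify: 70 mod 4 = 2, 70 mod 21 = 7, 70 mod 14 = 0.

x ≡ 70 (mod 84).


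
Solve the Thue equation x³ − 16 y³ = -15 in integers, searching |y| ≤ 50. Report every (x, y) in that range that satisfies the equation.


The equation is x³ - 16y³ = -15. For fixed y, x³ = 16·y³ − 15, so a solution requires the RHS to be a perfect cube.
Strategy: iterate y from -50 to 50, compute RHS = 16·y³ − 15, and check whether it is a (positive or negative) perfect cube.
Check small values of y:
  y = 0: RHS = -15 is not a perfect cube.
  y = 1: RHS = 1 = (1)³ ⇒ x = 1 works.
  y = -1: RHS = -31 is not a perfect cube.
  y = 2: RHS = 113 is not a perfect cube.
  y = -2: RHS = -143 is not a perfect cube.
  y = 3: RHS = 417 is not a perfect cube.
  y = -3: RHS = -447 is not a perfect cube.
Continuing the search up to |y| = 50 finds no further solutions beyond those listed.
Collected solutions: (1, 1).

Solutions (with |y| ≤ 50): (1, 1).


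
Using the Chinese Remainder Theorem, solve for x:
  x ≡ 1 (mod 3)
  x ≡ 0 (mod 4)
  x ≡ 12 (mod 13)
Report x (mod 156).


Moduli 3, 4, 13 are pairwise coprime; by CRT there is a unique solution modulo M = 3 · 4 · 13 = 156.
Solve pairwise, accumulating the modulus:
  Start with x ≡ 1 (mod 3).
  Combine with x ≡ 0 (mod 4): since gcd(3, 4) = 1, we get a unique residue mod 12.
    Write x = 1 + 3·t and substitute into x ≡ 0 (mod 4): 3·t ≡ 0 − 1 = -1 (mod 4).
    Reduce coefficients mod 4: 3·t ≡ 3 (mod 4).
    The inverse of 3 mod 4 is 3 (since 3·3 = 9 = 2·4 + 1), so t ≡ 3·3 = 9 ≡ 1 (mod 4).
    Then x = 1 + 3·1 = 4, valid modulo lcm(3, 4) = 12: x ≡ 4 (mod 12).
  Combine with x ≡ 12 (mod 13): since gcd(12, 13) = 1, we get a unique residue mod 156.
    Write x = 4 + 12·t and substitute into x ≡ 12 (mod 13): 12·t ≡ 12 − 4 = 8 (mod 13).
    The inverse of 12 mod 13 is 12 (since 12·12 = 144 = 11·13 + 1), so t ≡ 12·8 = 96 ≡ 5 (mod 13).
    Then x = 4 + 12·5 = 64, valid modulo lcm(12, 13) = 156: x ≡ 64 (mod 156).
Verify: 64 mod 3 = 1 ✓, 64 mod 4 = 0 ✓, 64 mod 13 = 12 ✓.

x ≡ 64 (mod 156).


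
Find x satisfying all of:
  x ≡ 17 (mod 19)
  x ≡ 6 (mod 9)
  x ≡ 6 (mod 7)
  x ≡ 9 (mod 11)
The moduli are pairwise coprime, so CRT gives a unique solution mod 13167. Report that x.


Product of moduli M = 19 · 9 · 7 · 11 = 13167.
Merge one congruence at a time:
  Start: x ≡ 17 (mod 19).
  Combine with x ≡ 6 (mod 9); new modulus lcm = 171.
    Write x = 17 + 19·t and substitute into x ≡ 6 (mod 9): 19·t ≡ 6 − 17 = -11 (mod 9).
    Reduce coefficients mod 9: 1·t ≡ 7 (mod 9).
    So t ≡ 7 (mod 9).
    Then x = 17 + 19·7 = 150, valid modulo lcm(19, 9) = 171: x ≡ 150 (mod 171).
  Combine with x ≡ 6 (mod 7); new modulus lcm = 1197.
    Write x = 150 + 171·t and substitute into x ≡ 6 (mod 7): 171·t ≡ 6 − 150 = -144 (mod 7).
    Reduce coefficients mod 7: 3·t ≡ 3 (mod 7).
    The inverse of 3 mod 7 is 5 (since 3·5 = 15 = 2·7 + 1), so t ≡ 5·3 = 15 ≡ 1 (mod 7).
    Then x = 150 + 171·1 = 321, valid modulo lcm(171, 7) = 1197: x ≡ 321 (mod 1197).
  Combine with x ≡ 9 (mod 11); new modulus lcm = 13167.
    Write x = 321 + 1197·t and substitute into x ≡ 9 (mod 11): 1197·t ≡ 9 − 321 = -312 (mod 11).
    Reduce coefficients mod 11: 9·t ≡ 7 (mod 11).
    The inverse of 9 mod 11 is 5 (since 9·5 = 45 = 4·11 + 1), so t ≡ 5·7 = 35 ≡ 2 (mod 11).
    Then x = 321 + 1197·2 = 2715, valid modulo lcm(1197, 11) = 13167: x ≡ 2715 (mod 13167).
Verify against each original: 2715 mod 19 = 17, 2715 mod 9 = 6, 2715 mod 7 = 6, 2715 mod 11 = 9.

x ≡ 2715 (mod 13167).


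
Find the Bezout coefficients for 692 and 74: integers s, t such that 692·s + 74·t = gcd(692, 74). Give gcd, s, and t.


Euclidean algorithm on (692, 74) — divide until remainder is 0:
  692 = 9 · 74 + 26
  74 = 2 · 26 + 22
  26 = 1 · 22 + 4
  22 = 5 · 4 + 2
  4 = 2 · 2 + 0
gcd(692, 74) = 2.
Track Bezout coefficients alongside the remainders: start with r₀ = 692 = a·1 + b·0 (s = 1, t = 0) and r₁ = 74 = a·0 + b·1 (s = 0, t = 1); each new remainder r_{k+1} = r_{k-1} − q_k·r_k inherits s_{k+1} = s_{k-1} − q_k·s_k, t_{k+1} = t_{k-1} − q_k·t_k, so r_k = a·s_k + b·t_k at every step:
  q = 9: r = 26, s = 1 − 9·0 = 1, t = 0 − 9·1 = -9  (check: 692·1 + 74·(-9) = 26)
  q = 2: r = 22, s = 0 − 2·1 = -2, t = 1 − 2·(-9) = 19  (check: 692·(-2) + 74·19 = 22)
  q = 1: r = 4, s = 1 − 1·(-2) = 3, t = -9 − 1·19 = -28  (check: 692·3 + 74·(-28) = 4)
  q = 5: r = 2, s = -2 − 5·3 = -17, t = 19 − 5·(-28) = 159  (check: 692·(-17) + 74·159 = 2)
The row with r = 2 (the gcd) gives the Bezout coefficients s = -17, t = 159.
Result: 692 · (-17) + 74 · (159) = 2.

gcd(692, 74) = 2; s = -17, t = 159 (check: 692·(-17) + 74·159 = 2).


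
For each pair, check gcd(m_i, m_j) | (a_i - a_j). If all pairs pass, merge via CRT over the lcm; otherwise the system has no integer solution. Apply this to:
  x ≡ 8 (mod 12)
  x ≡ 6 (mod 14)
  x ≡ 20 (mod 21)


Moduli 12, 14, 21 are not pairwise coprime, so CRT works modulo lcm(m_i) when all pairwise compatibility conditions hold.
Pairwise compatibility: gcd(m_i, m_j) must divide a_i - a_j for every pair.
Merge one congruence at a time:
  Start: x ≡ 8 (mod 12).
  Combine with x ≡ 6 (mod 14): gcd(12, 14) = 2; 6 - 8 = -2, which IS divisible by 2, so compatible.
    Write x = 8 + 12·t and substitute into x ≡ 6 (mod 14): 12·t ≡ 6 − 8 = -2 (mod 14).
    Divide the congruence (and modulus) by g = 2: 6·t ≡ -1 (mod 7).
    Reduce coefficients mod 7: 6·t ≡ 6 (mod 7).
    The inverse of 6 mod 7 is 6 (since 6·6 = 36 = 5·7 + 1), so t ≡ 6·6 = 36 ≡ 1 (mod 7).
    Then x = 8 + 12·1 = 20, valid modulo lcm(12, 14) = 84: x ≡ 20 (mod 84).
  Combine with x ≡ 20 (mod 21): gcd(84, 21) = 21; 20 - 20 = 0, which IS divisible by 21, so compatible.
    Write x = 20 + 84·t and substitute into x ≡ 20 (mod 21): 84·t ≡ 20 − 20 = 0 (mod 21).
    Divide the congruence (and modulus) by g = 21: 4·t ≡ 0 (mod 1).
    Modulo 1 every t works; take t = 0.
    Then x = 20 + 84·0 = 20, valid modulo lcm(84, 21) = 84: x ≡ 20 (mod 84).
Verify: 20 mod 12 = 8, 20 mod 14 = 6, 20 mod 21 = 20.

x ≡ 20 (mod 84).


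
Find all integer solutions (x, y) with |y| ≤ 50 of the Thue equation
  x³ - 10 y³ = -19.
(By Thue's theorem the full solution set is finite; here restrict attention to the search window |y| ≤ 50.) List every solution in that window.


The equation is x³ - 10y³ = -19. For fixed y, x³ = 10·y³ − 19, so a solution requires the RHS to be a perfect cube.
Strategy: iterate y from -50 to 50, compute RHS = 10·y³ − 19, and check whether it is a (positive or negative) perfect cube.
Check small values of y:
  y = 0: RHS = -19 is not a perfect cube.
  y = 1: RHS = -9 is not a perfect cube.
  y = -1: RHS = -29 is not a perfect cube.
  y = 2: RHS = 61 is not a perfect cube.
  y = -2: RHS = -99 is not a perfect cube.
  y = 3: RHS = 251 is not a perfect cube.
  y = -3: RHS = -289 is not a perfect cube.
Continuing the search up to |y| = 50 finds no solutions either.
No (x, y) in the scanned range satisfies the equation.

No integer solutions with |y| ≤ 50.


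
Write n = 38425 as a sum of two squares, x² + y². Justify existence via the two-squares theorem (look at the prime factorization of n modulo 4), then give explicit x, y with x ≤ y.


Step 1: Factor n = 38425 = 5^2 · 29 · 53.
Step 2: Check the mod-4 condition on each prime factor: 5 ≡ 1 (mod 4), exponent 2; 29 ≡ 1 (mod 4), exponent 1; 53 ≡ 1 (mod 4), exponent 1.
All primes ≡ 3 (mod 4) appear to even exponent (or don't appear), so by the two-squares theorem n IS expressible as a sum of two squares.
Step 3: Build a representation. Group n = k² · m with k = 5 and m = 29 · 53 = 1537 (a product of primes ≡ 1 (mod 4)); a representation of m scales to one of n via (k·x)² + (k·y)² = k²(x² + y²). Each prime p ≡ 1 (mod 4) is itself a sum of two squares; find a² by testing p − a² for a perfect square:
  29: 29 − 1² = 28, 29 − 2² = 25 = 5² ⇒ 29 = 2² + 5².
  53: 53 − 1² = 52, 53 − 2² = 49 = 7² ⇒ 53 = 2² + 7².
  Combine using the Brahmagupta–Fibonacci identity (a² + b²)(c² + d²) = (ac − bd)² + (ad + bc)² = (ac + bd)² + (ad − bc)²:
  29 · 53 = 1537: from (2² + 5²)(2² + 7²), take (2·2 − 5·7, 2·7 + 5·2) = (4 − 35, 14 + 10) = (-31, 24); dropping signs (only squares matter) gives (31, 24); check 31² + 24² = 961 + 576 = 1537 ✓.
  Scale by k = 5: (5·31, 5·24) = (155, 120).
Step 4: Order so x ≤ y and verify: 120² + 155² = 14400 + 24025 = 38425 = n. ✓

n = 38425 = 120² + 155² (one valid representation with x ≤ y).


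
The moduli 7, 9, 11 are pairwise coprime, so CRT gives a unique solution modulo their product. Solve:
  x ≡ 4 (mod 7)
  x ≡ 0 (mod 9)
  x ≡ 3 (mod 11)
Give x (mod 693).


Moduli 7, 9, 11 are pairwise coprime; by CRT there is a unique solution modulo M = 7 · 9 · 11 = 693.
Solve pairwise, accumulating the modulus:
  Start with x ≡ 4 (mod 7).
  Combine with x ≡ 0 (mod 9): since gcd(7, 9) = 1, we get a unique residue mod 63.
    Write x = 4 + 7·t and substitute into x ≡ 0 (mod 9): 7·t ≡ 0 − 4 = -4 (mod 9).
    Reduce coefficients mod 9: 7·t ≡ 5 (mod 9).
    The inverse of 7 mod 9 is 4 (since 7·4 = 28 = 3·9 + 1), so t ≡ 4·5 = 20 ≡ 2 (mod 9).
    Then x = 4 + 7·2 = 18, valid modulo lcm(7, 9) = 63: x ≡ 18 (mod 63).
  Combine with x ≡ 3 (mod 11): since gcd(63, 11) = 1, we get a unique residue mod 693.
    Write x = 18 + 63·t and substitute into x ≡ 3 (mod 11): 63·t ≡ 3 − 18 = -15 (mod 11).
    Reduce coefficients mod 11: 8·t ≡ 7 (mod 11).
    The inverse of 8 mod 11 is 7 (since 8·7 = 56 = 5·11 + 1), so t ≡ 7·7 = 49 ≡ 5 (mod 11).
    Then x = 18 + 63·5 = 333, valid modulo lcm(63, 11) = 693: x ≡ 333 (mod 693).
Verify: 333 mod 7 = 4 ✓, 333 mod 9 = 0 ✓, 333 mod 11 = 3 ✓.

x ≡ 333 (mod 693).


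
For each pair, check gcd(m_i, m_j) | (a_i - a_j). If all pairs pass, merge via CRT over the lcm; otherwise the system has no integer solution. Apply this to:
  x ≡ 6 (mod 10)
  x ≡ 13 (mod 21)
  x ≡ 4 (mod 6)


Moduli 10, 21, 6 are not pairwise coprime, so CRT works modulo lcm(m_i) when all pairwise compatibility conditions hold.
Pairwise compatibility: gcd(m_i, m_j) must divide a_i - a_j for every pair.
Merge one congruence at a time:
  Start: x ≡ 6 (mod 10).
  Combine with x ≡ 13 (mod 21): gcd(10, 21) = 1; 13 - 6 = 7, which IS divisible by 1, so compatible.
    Write x = 6 + 10·t and substitute into x ≡ 13 (mod 21): 10·t ≡ 13 − 6 = 7 (mod 21).
    The inverse of 10 mod 21 is 19 (since 10·19 = 190 = 9·21 + 1), so t ≡ 19·7 = 133 ≡ 7 (mod 21).
    Then x = 6 + 10·7 = 76, valid modulo lcm(10, 21) = 210: x ≡ 76 (mod 210).
  Combine with x ≡ 4 (mod 6): gcd(210, 6) = 6; 4 - 76 = -72, which IS divisible by 6, so compatible.
    Write x = 76 + 210·t and substitute into x ≡ 4 (mod 6): 210·t ≡ 4 − 76 = -72 (mod 6).
    Divide the congruence (and modulus) by g = 6: 35·t ≡ -12 (mod 1).
    Modulo 1 every t works; take t = 0.
    Then x = 76 + 210·0 = 76, valid modulo lcm(210, 6) = 210: x ≡ 76 (mod 210).
Verify: 76 mod 10 = 6, 76 mod 21 = 13, 76 mod 6 = 4.

x ≡ 76 (mod 210).


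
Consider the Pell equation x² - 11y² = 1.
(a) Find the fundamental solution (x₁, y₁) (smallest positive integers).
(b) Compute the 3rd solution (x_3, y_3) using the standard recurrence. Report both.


Step 1: Find the fundamental solution (x₁, y₁) of x² - 11y² = 1.
  Expand √11 as a continued fraction. a₀ = ⌊√11⌋ = 3; iterate m_{k+1} = d_k·a_k − m_k, d_{k+1} = (11 − m_{k+1}²)/d_k, a_{k+1} = ⌊(a₀ + m_{k+1})/d_{k+1}⌋ (starting m₀ = 0, d₀ = 1), with convergents p_k = a_k·p_{k-1} + p_{k-2}, q_k = a_k·q_{k-1} + q_{k-2} (p₋₁ = 1, q₋₁ = 0):
  k = 0: a₀ = 3; p₀/q₀ = 3/1; p₀² − 11·q₀² = 9 − 11 = -2.
  k = 1: m = 3, d = 2, a = ⌊(3 + 3)/2⌋ = 3; p/q = (3·3 + 1)/(3·1 + 0) = 10/3; p² − 11·q² = 100 − 99 = 1.
  The first convergent with p² − 11·q² = 1 gives the fundamental solution (x₁, y₁) = (10, 3).
Step 2: Apply the recurrence (x_{n+1}, y_{n+1}) = (x₁x_n + 11y₁y_n, x₁y_n + y₁x_n) repeatedly.
  From (x_1, y_1) = (10, 3): x_2 = 10·10 + 11·3·3 = 199; y_2 = 10·3 + 3·10 = 60.
  From (x_2, y_2) = (199, 60): x_3 = 10·199 + 11·3·60 = 3970; y_3 = 10·60 + 3·199 = 1197.
Step 3: Verify x_3² - 11·y_3² = 15760900 - 15760899 = 1 (should be 1). ✓

(x_1, y_1) = (10, 3); (x_3, y_3) = (3970, 1197).


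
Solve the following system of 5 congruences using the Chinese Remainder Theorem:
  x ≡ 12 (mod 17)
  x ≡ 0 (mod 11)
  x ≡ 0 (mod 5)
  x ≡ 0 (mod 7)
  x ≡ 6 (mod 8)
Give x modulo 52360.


Product of moduli M = 17 · 11 · 5 · 7 · 8 = 52360.
Merge one congruence at a time:
  Start: x ≡ 12 (mod 17).
  Combine with x ≡ 0 (mod 11); new modulus lcm = 187.
    Write x = 12 + 17·t and substitute into x ≡ 0 (mod 11): 17·t ≡ 0 − 12 = -12 (mod 11).
    Reduce coefficients mod 11: 6·t ≡ 10 (mod 11).
    The inverse of 6 mod 11 is 2 (since 6·2 = 12 = 1·11 + 1), so t ≡ 2·10 = 20 ≡ 9 (mod 11).
    Then x = 12 + 17·9 = 165, valid modulo lcm(17, 11) = 187: x ≡ 165 (mod 187).
  Combine with x ≡ 0 (mod 5); new modulus lcm = 935.
    Write x = 165 + 187·t and substitute into x ≡ 0 (mod 5): 187·t ≡ 0 − 165 = -165 (mod 5).
    Reduce coefficients mod 5: 2·t ≡ 0 (mod 5).
    The inverse of 2 mod 5 is 3 (since 2·3 = 6 = 1·5 + 1), so t ≡ 3·0 = 0 ≡ 0 (mod 5).
    Then x = 165 + 187·0 = 165, valid modulo lcm(187, 5) = 935: x ≡ 165 (mod 935).
  Combine with x ≡ 0 (mod 7); new modulus lcm = 6545.
    Write x = 165 + 935·t and substitute into x ≡ 0 (mod 7): 935·t ≡ 0 − 165 = -165 (mod 7).
    Reduce coefficients mod 7: 4·t ≡ 3 (mod 7).
    The inverse of 4 mod 7 is 2 (since 4·2 = 8 = 1·7 + 1), so t ≡ 2·3 = 6 ≡ 6 (mod 7).
    Then x = 165 + 935·6 = 5775, valid modulo lcm(935, 7) = 6545: x ≡ 5775 (mod 6545).
  Combine with x ≡ 6 (mod 8); new modulus lcm = 52360.
    Write x = 5775 + 6545·t and substitute into x ≡ 6 (mod 8): 6545·t ≡ 6 − 5775 = -5769 (mod 8).
    Reduce coefficients mod 8: 1·t ≡ 7 (mod 8).
    So t ≡ 7 (mod 8).
    Then x = 5775 + 6545·7 = 51590, valid modulo lcm(6545, 8) = 52360: x ≡ 51590 (mod 52360).
Verify against each original: 51590 mod 17 = 12, 51590 mod 11 = 0, 51590 mod 5 = 0, 51590 mod 7 = 0, 51590 mod 8 = 6.

x ≡ 51590 (mod 52360).


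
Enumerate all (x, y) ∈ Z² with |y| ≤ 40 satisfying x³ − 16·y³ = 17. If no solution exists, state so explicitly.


The equation is x³ - 16y³ = 17. For fixed y, x³ = 16·y³ + 17, so a solution requires the RHS to be a perfect cube.
Strategy: iterate y from -40 to 40, compute RHS = 16·y³ + 17, and check whether it is a (positive or negative) perfect cube.
Check small values of y:
  y = 0: RHS = 17 is not a perfect cube.
  y = 1: RHS = 33 is not a perfect cube.
  y = -1: RHS = 1 = (1)³ ⇒ x = 1 works.
  y = 2: RHS = 145 is not a perfect cube.
  y = -2: RHS = -111 is not a perfect cube.
  y = 3: RHS = 449 is not a perfect cube.
  y = -3: RHS = -415 is not a perfect cube.
Continuing the search up to |y| = 40 finds no further solutions beyond those listed.
Collected solutions: (1, -1).

Solutions (with |y| ≤ 40): (1, -1).


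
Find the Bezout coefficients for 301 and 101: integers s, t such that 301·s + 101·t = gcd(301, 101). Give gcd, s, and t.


Euclidean algorithm on (301, 101) — divide until remainder is 0:
  301 = 2 · 101 + 99
  101 = 1 · 99 + 2
  99 = 49 · 2 + 1
  2 = 2 · 1 + 0
gcd(301, 101) = 1.
Track Bezout coefficients alongside the remainders: start with r₀ = 301 = a·1 + b·0 (s = 1, t = 0) and r₁ = 101 = a·0 + b·1 (s = 0, t = 1); each new remainder r_{k+1} = r_{k-1} − q_k·r_k inherits s_{k+1} = s_{k-1} − q_k·s_k, t_{k+1} = t_{k-1} − q_k·t_k, so r_k = a·s_k + b·t_k at every step:
  q = 2: r = 99, s = 1 − 2·0 = 1, t = 0 − 2·1 = -2  (check: 301·1 + 101·(-2) = 99)
  q = 1: r = 2, s = 0 − 1·1 = -1, t = 1 − 1·(-2) = 3  (check: 301·(-1) + 101·3 = 2)
  q = 49: r = 1, s = 1 − 49·(-1) = 50, t = -2 − 49·3 = -149  (check: 301·50 + 101·(-149) = 1)
The row with r = 1 (the gcd) gives the Bezout coefficients s = 50, t = -149.
Result: 301 · (50) + 101 · (-149) = 1.

gcd(301, 101) = 1; s = 50, t = -149 (check: 301·50 + 101·(-149) = 1).


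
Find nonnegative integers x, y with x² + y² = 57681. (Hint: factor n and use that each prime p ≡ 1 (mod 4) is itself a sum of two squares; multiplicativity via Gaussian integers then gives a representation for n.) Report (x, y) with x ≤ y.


Step 1: Factor n = 57681 = 3^2 · 13 · 17 · 29.
Step 2: Check the mod-4 condition on each prime factor: 3 ≡ 3 (mod 4), exponent 2 (must be even); 13 ≡ 1 (mod 4), exponent 1; 17 ≡ 1 (mod 4), exponent 1; 29 ≡ 1 (mod 4), exponent 1.
All primes ≡ 3 (mod 4) appear to even exponent (or don't appear), so by the two-squares theorem n IS expressible as a sum of two squares.
Step 3: Build a representation. Group n = k² · m with k = 3 and m = 13 · 17 · 29 = 6409 (a product of primes ≡ 1 (mod 4)); a representation of m scales to one of n via (k·x)² + (k·y)² = k²(x² + y²). Each prime p ≡ 1 (mod 4) is itself a sum of two squares; find a² by testing p − a² for a perfect square:
  13: 13 − 1² = 12, 13 − 2² = 9 = 3² ⇒ 13 = 2² + 3².
  17: 17 − 1² = 16 = 4² ⇒ 17 = 1² + 4².
  29: 29 − 1² = 28, 29 − 2² = 25 = 5² ⇒ 29 = 2² + 5².
  Combine using the Brahmagupta–Fibonacci identity (a² + b²)(c² + d²) = (ac − bd)² + (ad + bc)² = (ac + bd)² + (ad − bc)²:
  13 · 17 = 221: from (2² + 3²)(1² + 4²), take (2·1 − 3·4, 2·4 + 3·1) = (2 − 12, 8 + 3) = (-10, 11); dropping signs (only squares matter) gives (10, 11); check 10² + 11² = 100 + 121 = 221 ✓.
  221 · 29 = 6409: from (10² + 11²)(2² + 5²), take (10·2 − 11·5, 10·5 + 11·2) = (20 − 55, 50 + 22) = (-35, 72); dropping signs (only squares matter) gives (35, 72); check 35² + 72² = 1225 + 5184 = 6409 ✓.
  Scale by k = 3: (3·35, 3·72) = (105, 216).
Step 4: Order so x ≤ y and verify: 105² + 216² = 11025 + 46656 = 57681 = n. ✓

n = 57681 = 105² + 216² (one valid representation with x ≤ y).


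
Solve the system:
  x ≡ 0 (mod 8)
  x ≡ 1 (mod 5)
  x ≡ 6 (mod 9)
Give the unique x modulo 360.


Moduli 8, 5, 9 are pairwise coprime; by CRT there is a unique solution modulo M = 8 · 5 · 9 = 360.
Solve pairwise, accumulating the modulus:
  Start with x ≡ 0 (mod 8).
  Combine with x ≡ 1 (mod 5): since gcd(8, 5) = 1, we get a unique residue mod 40.
    Write x = 0 + 8·t and substitute into x ≡ 1 (mod 5): 8·t ≡ 1 − 0 = 1 (mod 5).
    Reduce coefficients mod 5: 3·t ≡ 1 (mod 5).
    The inverse of 3 mod 5 is 2 (since 3·2 = 6 = 1·5 + 1), so t ≡ 2·1 = 2 ≡ 2 (mod 5).
    Then x = 0 + 8·2 = 16, valid modulo lcm(8, 5) = 40: x ≡ 16 (mod 40).
  Combine with x ≡ 6 (mod 9): since gcd(40, 9) = 1, we get a unique residue mod 360.
    Write x = 16 + 40·t and substitute into x ≡ 6 (mod 9): 40·t ≡ 6 − 16 = -10 (mod 9).
    Reduce coefficients mod 9: 4·t ≡ 8 (mod 9).
    The inverse of 4 mod 9 is 7 (since 4·7 = 28 = 3·9 + 1), so t ≡ 7·8 = 56 ≡ 2 (mod 9).
    Then x = 16 + 40·2 = 96, valid modulo lcm(40, 9) = 360: x ≡ 96 (mod 360).
Verify: 96 mod 8 = 0 ✓, 96 mod 5 = 1 ✓, 96 mod 9 = 6 ✓.

x ≡ 96 (mod 360).
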